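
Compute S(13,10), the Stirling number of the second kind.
39,325
Using the Stirling recurrence: S(n,k) = k·S(n-1,k) + S(n-1,k-1)
S(13,10) = 10·S(12,10) + S(12,9)
         = 10·1705 + 22275
         = 17050 + 22275
         = 39,325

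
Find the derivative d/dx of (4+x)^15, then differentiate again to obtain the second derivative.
210(4+x)^13

Working:
First derivative: 15(4+x)^{14}. Second derivative: 15·14·(4+x)^{13} = 210(4+x)^{13}.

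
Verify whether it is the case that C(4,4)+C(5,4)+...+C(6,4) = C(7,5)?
True

Explanation: Hockey stick identity gives Σ = C(7,5) = 21; RHS C(7,5) = 21.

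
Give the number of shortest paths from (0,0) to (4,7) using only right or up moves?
330
Choose 4 rights from 11 moves: C(11,4) = 330.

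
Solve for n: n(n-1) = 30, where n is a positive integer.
6

Solution: n² − n − 30 = 0, so n = (1 ± √(1 + 4·30))/2 = (1 ± √121)/2 = (1 ± 11)/2, i.e. n = 6 or n = -5. Taking the positive root, n = 6 (check: 6×5 = 30).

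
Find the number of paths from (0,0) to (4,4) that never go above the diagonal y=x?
Counted by the Catalan number C_4: C_4 = C(8,4)/(4+1) = 70/5 = 14.
Final answer: 14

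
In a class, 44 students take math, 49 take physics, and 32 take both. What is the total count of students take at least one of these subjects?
61

|A∪B| = |A|+|B|-|A∩B| = 44+49-32 = 61.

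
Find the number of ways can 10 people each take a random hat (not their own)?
1,334,961

Working:
Using D(n) = (n-1)[D(n-1) + D(n-2)]:
D(10) = (10-1) × [D(9) + D(8)]
      = 9 × [133496 + 14833]
      = 9 × 148329
      = 1,334,961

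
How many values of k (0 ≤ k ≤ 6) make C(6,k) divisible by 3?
4

Checking C(6,k) mod 3 for k = 0..6: divisible at k = 1, 2, 4, 5. That's 4 values.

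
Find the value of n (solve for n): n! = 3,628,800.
10

n! is strictly increasing. 8! = 40,320, 9! = 362,880, 10! = 3,628,800 ✓. So n = 10.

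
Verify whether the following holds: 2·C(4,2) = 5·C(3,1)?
False

Explanation: Absorption identity k·C(n,k) = n·C(n-1,k-1). LHS = 2·6 = 12; RHS = 5·3 = 15.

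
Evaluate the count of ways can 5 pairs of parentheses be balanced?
42

Solution: Using the Catalan number formula: C_n = C(2n, n) / (n+1)
C_5 = C(10, 5) / (5+1)
     = 252 / 6
     = 42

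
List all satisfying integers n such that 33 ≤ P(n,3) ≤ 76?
5

Solution: P(4,3)=24; P(5,3)=60; P(6,3)=120. So valid n = 5.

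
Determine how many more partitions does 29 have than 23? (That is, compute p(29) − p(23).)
Pentagonal recurrence p(n) = p(n−1) + p(n−2) − p(n−5) − p(n−7) + …: p(29) = p(28) + p(27) − p(24) − p(22) + p(17) + p(14) − p(7) − p(3) = 3,718 + 3,010 − 1,575 − 1,002 + 297 + 135 − 15 − 3 = 4,565.
p(23) = p(22) + p(21) − p(18) − p(16) + p(11) + p(8) − p(1) = 1,002 + 792 − 385 − 231 + 56 + 22 − 1 = 1,255.
Difference = 4,565 − 1,255 = 3,310.

Answer: 3,310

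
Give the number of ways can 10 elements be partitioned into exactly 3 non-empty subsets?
9,330
This equals S(10,3), the Stirling number of the 2nd kind.
Using the Stirling recurrence: S(n,k) = k·S(n-1,k) + S(n-1,k-1)
S(10,3) = 3·S(9,3) + S(9,2)
         = 3·3025 + 255
         = 9075 + 255
         = 9,330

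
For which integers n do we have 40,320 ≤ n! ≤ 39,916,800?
8, 9, 10, 11

Explanation: n! is strictly increasing; 8! = 40,320 and 11! = 39,916,800, so valid n = 8, 9, 10, 11.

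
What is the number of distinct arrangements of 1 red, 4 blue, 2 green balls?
105
Multinomial: 7!/(1! × 4! × 2!) = 105.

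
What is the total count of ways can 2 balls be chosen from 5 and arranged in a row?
20

Working:
P(5,2) = 5!/(5-2)! = 20.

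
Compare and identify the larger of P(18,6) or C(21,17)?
P(18,6)

Reasoning: P(18,6)=13,366,080, C(21,17)=5,985.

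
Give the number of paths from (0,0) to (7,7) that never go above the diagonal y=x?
Counted by the Catalan number C_7: C_7 = C(14,7)/(7+1) = 3,432/8 = 429.

Answer: 429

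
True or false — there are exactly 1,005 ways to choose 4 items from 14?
False
C(14,4) = 1,001 ≠ 1005.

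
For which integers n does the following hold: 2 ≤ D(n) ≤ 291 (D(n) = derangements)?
Using D(n) = (n−1)[D(n−1) + D(n−2)] with D(1)=0, D(2)=1: D(2)=1; D(3)=2; D(4)=9; D(5)=44; D(6)=265; D(7)=1,854. So valid n = 3, 4, 5, 6.
Final answer: 3, 4, 5, 6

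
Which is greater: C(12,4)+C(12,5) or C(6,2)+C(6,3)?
C(12,4)+C(12,5)

Explanation: First=1,287, Second=35.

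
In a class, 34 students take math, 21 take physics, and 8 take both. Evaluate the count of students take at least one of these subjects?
47

Reasoning: |A∪B| = |A|+|B|-|A∩B| = 34+21-8 = 47.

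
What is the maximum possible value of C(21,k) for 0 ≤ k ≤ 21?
Maximum at k = 10 or k = 11: C(21,10) = 352,716.

Answer: 352,716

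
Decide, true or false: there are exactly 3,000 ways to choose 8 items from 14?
False
C(14,8) = 3,003 ≠ 3000.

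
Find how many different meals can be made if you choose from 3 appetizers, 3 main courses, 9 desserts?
81

Working:
By the multiplication principle: 3 × 3 × 9 = 81.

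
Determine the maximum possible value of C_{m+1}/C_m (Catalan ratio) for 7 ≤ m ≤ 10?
7/2

Working:
C_{m+1}/C_m = 2(2m+1)/(m+2), which increases with m. Maximum at m = 10: 2·21/12 = 7/2.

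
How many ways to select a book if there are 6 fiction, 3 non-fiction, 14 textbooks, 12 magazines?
35

By the addition principle: 6 + 3 + 14 + 12 = 35.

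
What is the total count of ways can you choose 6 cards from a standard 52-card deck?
20,358,520

Reasoning: C(52,6) = 20,358,520.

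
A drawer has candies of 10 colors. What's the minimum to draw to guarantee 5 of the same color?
41

Explanation: Worst case: 4 of each = 40. One more: 41.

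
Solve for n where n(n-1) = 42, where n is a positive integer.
7
n² − n − 42 = 0, so n = (1 ± √(1 + 4·42))/2 = (1 ± √169)/2 = (1 ± 13)/2, i.e. n = 7 or n = -6. Taking the positive root, n = 7 (check: 7×6 = 42).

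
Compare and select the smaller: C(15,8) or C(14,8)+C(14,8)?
C(14,8)+C(14,8)

Reasoning: C(15,8)=6,435; C(14,8)+C(14,8)=3,003+3,003=6,006.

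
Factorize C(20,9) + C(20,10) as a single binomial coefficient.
C(21,10)

Working:
By Pascal's identity: C(20,9) + C(20,10) = C(21,10) = 352,716.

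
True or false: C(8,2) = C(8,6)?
True

Explanation: C(8,2) = C(8,8-2) by the symmetry property; both equal 28.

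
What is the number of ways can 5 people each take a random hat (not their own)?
44

Solution: Using D(n) = (n-1)[D(n-1) + D(n-2)]:
D(5) = (5-1) × [D(4) + D(3)]
      = 4 × [9 + 2]
      = 4 × 11
      = 44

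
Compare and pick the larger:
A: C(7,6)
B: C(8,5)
B

Reasoning: A=C(7,6)=7, B=C(8,5)=56.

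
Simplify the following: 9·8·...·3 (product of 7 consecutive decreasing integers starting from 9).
This is P(9,7) = 9!/(2)! = 181,440.
Final answer: 181,440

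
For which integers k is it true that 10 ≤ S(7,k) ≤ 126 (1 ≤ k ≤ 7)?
2, 6

S(7,1)=1; S(7,2)=63; S(7,3)=301; S(7,4)=350; S(7,5)=140; S(7,6)=21; S(7,7)=1. So valid k = 2, 6.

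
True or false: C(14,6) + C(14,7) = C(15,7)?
True
Pascal's identity C(n,k) + C(n,k+1) = C(n+1,k+1): 3,003 + 3,432 = 6,435 = C(15,7).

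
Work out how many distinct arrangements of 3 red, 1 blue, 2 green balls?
60

Reasoning: Multinomial: 6!/(3! × 1! × 2!) = 60.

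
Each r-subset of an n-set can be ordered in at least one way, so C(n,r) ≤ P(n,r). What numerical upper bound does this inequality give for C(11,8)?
6,652,800

Reasoning: P(11,8) = 11·10·9·8·7·6·5·4 = 6,652,800, so C(11,8) ≤ 6,652,800. (The bound is loose by a factor of 8! = 40,320: C(11,8) = 6,652,800/40,320 = 165.)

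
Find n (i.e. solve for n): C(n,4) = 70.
8

Solution: C(n,4) = n(n−1)(n−2)(n−3)/4! is increasing in n, and n(n−1)(n−2)(n−3) = 4!·70 = 1,680 ≈ (n−1.5)^4 gives n ≈ 7.9. Check: C(6,4) = 15, C(7,4) = 35, C(8,4) = 70 ✓. So n = 8.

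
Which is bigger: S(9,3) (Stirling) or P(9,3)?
S(9,3)

Working:
S(9,3) = 3·S(8,3) + S(8,2) = 3·966 + 127 = 3,025; P(9,3) = 504.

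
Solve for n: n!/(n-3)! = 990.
11

n!/(n-3)! = n×(n-1)×(n-2), a product of 3 consecutive integers ≈ (n−1)^3. 990^(1/3) + 1 ≈ 11.0; check n = 11: 11×10×9 = 990 ✓. So n = 11.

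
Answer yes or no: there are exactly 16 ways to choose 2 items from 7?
No
C(7,2) = 21 ≠ 16.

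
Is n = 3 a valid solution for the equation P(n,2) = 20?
No

Working:
P(3,2) = 3·2 = 6, which does not equal 20.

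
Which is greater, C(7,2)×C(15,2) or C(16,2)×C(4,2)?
C(7,2)×C(15,2)

Reasoning: C(7,2)×C(15,2)=2,205, C(16,2)×C(4,2)=720.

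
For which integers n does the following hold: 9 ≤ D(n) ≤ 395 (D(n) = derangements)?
Using D(n) = (n−1)[D(n−1) + D(n−2)] with D(1)=0, D(2)=1: D(3)=2; D(4)=9; D(5)=44; D(6)=265; D(7)=1,854. So valid n = 4, 5, 6.
Final answer: 4, 5, 6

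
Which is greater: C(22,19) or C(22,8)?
C(22,8)

Working:
C(22,19)=1,540, C(22,8)=319,770.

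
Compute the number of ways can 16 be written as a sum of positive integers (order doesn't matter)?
Pentagonal recurrence p(n) = p(n−1) + p(n−2) − p(n−5) − p(n−7) + …: p(16) = p(15) + p(14) − p(11) − p(9) + p(4) + p(1) = 176 + 135 − 56 − 30 + 5 + 1 = 231.
Final answer: 231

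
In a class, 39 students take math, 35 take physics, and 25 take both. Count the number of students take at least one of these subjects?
49

Explanation: |A∪B| = |A|+|B|-|A∩B| = 39+35-25 = 49.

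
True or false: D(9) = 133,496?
True

Reasoning: Derangements of 9 elements: D(9) = (9-1)·[D(8) + D(7)] = 8·[14,833 + 1,854] = 133,496.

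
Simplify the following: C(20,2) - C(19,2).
19
C(20,2) - C(19,2) = C(19,1) = 19.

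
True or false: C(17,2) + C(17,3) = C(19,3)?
False

Explanation: Pascal's identity gives C(18,3) = 816, whereas C(19,3) = 969.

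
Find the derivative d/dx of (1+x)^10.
10(1+x)^9

Explanation: Using the power rule: d/dx (1+x)^10 = 10(1+x)^{9}.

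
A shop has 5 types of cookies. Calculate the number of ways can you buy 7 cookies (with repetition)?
330
Stars and bars: C(7+5-1, 7) = C(11, 7) = 330.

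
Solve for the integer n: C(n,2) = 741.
39

Reasoning: C(n,2) = n(n−1)/2! is increasing in n, and n(n−1) = 2!·741 = 1,482 ≈ (n−0.5)^2 gives n ≈ 39.0. Check: C(37,2) = 666, C(38,2) = 703, C(39,2) = 741 ✓. So n = 39.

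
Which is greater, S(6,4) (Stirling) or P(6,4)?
P(6,4)

S(6,4) = 4·S(5,4) + S(5,3) = 4·10 + 25 = 65; P(6,4) = 360.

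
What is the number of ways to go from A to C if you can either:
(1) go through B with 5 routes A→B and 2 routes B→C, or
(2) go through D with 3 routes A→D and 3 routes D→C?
Route via B: 5×2=10. Route via D: 3×3=9. Total: 19.
Final answer: 19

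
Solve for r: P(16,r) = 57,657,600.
P(16,r) = 16·15·…·(16−r+1), a product of r factors. Multiplying down from 16: 16 = 16; 16·15 = 240; 16·15·14 = 3,360; 16·15·14·13 = 43,680; 16·15·14·13·12 = 524,160; 16·15·14·13·12·11 = 5,765,760; 16·15·14·13·12·11·10 = 57,657,600 ✓ (7 factors). So r = 7.
Final answer: 7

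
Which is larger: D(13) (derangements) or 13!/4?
D(13)

Explanation: D(13) = (13-1)·[D(12) + D(11)] = 12·[176,214,841 + 14,684,570] = 2,290,792,932; 13!/4 = 6,227,020,800/4 = 1,556,755,200.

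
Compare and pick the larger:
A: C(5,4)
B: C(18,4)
A=C(5,4)=5, B=C(18,4)=3,060.

Answer: B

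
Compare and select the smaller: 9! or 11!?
9!=362,880, 11!=39,916,800. 11! > 9!.
Final answer: 9!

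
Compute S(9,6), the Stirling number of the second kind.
2,646

Using the Stirling recurrence: S(n,k) = k·S(n-1,k) + S(n-1,k-1)
S(9,6) = 6·S(8,6) + S(8,5)
         = 6·266 + 1050
         = 1596 + 1050
         = 2,646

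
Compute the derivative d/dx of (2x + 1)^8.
Chain rule: 8(2x+1)^{7} × 2 = 16(2x+1)^{7}.

Answer: 16(2x + 1)^7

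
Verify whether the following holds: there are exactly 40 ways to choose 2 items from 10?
False

Solution: C(10,2) = 45 ≠ 40.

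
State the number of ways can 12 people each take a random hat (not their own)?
176,214,841

Solution: Using D(n) = (n-1)[D(n-1) + D(n-2)]:
D(12) = (12-1) × [D(11) + D(10)]
      = 11 × [14684570 + 1334961]
      = 11 × 16019531
      = 176,214,841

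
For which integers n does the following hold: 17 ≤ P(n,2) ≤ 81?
5, 6, 7, 8, 9
P(4,2)=12; P(5,2)=20; P(6,2)=30; P(7,2)=42; P(8,2)=56; P(9,2)=72; P(10,2)=90. So valid n = 5, 6, 7, 8, 9.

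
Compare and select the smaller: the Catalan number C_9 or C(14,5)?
C(14,5)

Explanation: C_9 = C(18,9)/(9+1) = 48,620/10 = 4,862; C(14,5) = 2,002.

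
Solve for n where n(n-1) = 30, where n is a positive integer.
n² − n − 30 = 0, so n = (1 ± √(1 + 4·30))/2 = (1 ± √121)/2 = (1 ± 11)/2, i.e. n = 6 or n = -5. Taking the positive root, n = 6 (check: 6×5 = 30).
Final answer: 6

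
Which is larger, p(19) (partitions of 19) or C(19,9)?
C(19,9)

Pentagonal recurrence p(n) = p(n−1) + p(n−2) − p(n−5) − p(n−7) + …: p(19) = p(18) + p(17) − p(14) − p(12) + p(7) + p(4) = 385 + 297 − 135 − 77 + 15 + 5 = 490; C(19,9) = 92,378.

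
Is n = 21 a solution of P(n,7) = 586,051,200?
Yes

Working:
P(21,7) = 21·20·19·18·17·16·15 = 586,051,200, which equals 586,051,200.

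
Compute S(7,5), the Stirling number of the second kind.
140

Reasoning: Using the Stirling recurrence: S(n,k) = k·S(n-1,k) + S(n-1,k-1)
S(7,5) = 5·S(6,5) + S(6,4)
         = 5·15 + 65
         = 75 + 65
         = 140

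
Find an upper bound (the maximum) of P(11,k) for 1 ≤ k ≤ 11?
P(11,k) increases in k, so maximum at k = 11: 11! = 39,916,800.

Answer: 39,916,800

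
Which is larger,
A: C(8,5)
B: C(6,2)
A

Solution: A=C(8,5)=56, B=C(6,2)=15.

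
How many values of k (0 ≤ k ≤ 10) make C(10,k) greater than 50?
5

Solution: Row 10 is unimodal and symmetric about k=10/2. C(10,2)=45 ≤ 50; C(10,3)=120 > 50; by symmetry C(10,k) > 50 for k = 3..7. That's 7 - 3 + 1 = 5 values.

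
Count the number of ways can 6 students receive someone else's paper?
265

Solution: Using D(n) = (n-1)[D(n-1) + D(n-2)]:
D(6) = (6-1) × [D(5) + D(4)]
      = 5 × [44 + 9]
      = 5 × 53
      = 265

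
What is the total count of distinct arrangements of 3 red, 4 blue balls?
35

Working:
Multinomial: 7!/(3! × 4!) = 35.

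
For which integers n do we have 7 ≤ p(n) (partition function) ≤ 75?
5, 6, 7, 8, 9, 10, 11

Tabulating p(n) via p(n) = p(n−1) + p(n−2) − p(n−5) − p(n−7) + …: p(4)=5; p(5)=7; p(6)=11; p(7)=15; p(8)=22; p(9)=30; p(10)=42; p(11)=56; p(12)=77. So valid n = 5, 6, 7, 8, 9, 10, 11.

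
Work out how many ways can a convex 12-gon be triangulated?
16,796

Solution: Using the Catalan number formula: C_n = C(2n, n) / (n+1)
C_10 = C(20, 10) / (10+1)
     = 184756 / 11
     = 16,796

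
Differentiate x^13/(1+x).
(13x^12(1+x) - x^13)/(1+x)²

Reasoning: Quotient rule: [13x^{12}(1+x) - x^13]/(1+x)².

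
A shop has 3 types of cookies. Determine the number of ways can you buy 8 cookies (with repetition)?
45

Explanation: Stars and bars: C(8+3-1, 8) = C(10, 8) = 45.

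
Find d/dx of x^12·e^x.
Product rule: d/dx[x^12]·e^x + x^12·d/dx[e^x] = 12x^{11}e^x + x^12e^x.

Answer: (12x^11 + x^12)e^x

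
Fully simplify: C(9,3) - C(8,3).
C(9,3) - C(8,3) = C(8,2) = 28.

Answer: 28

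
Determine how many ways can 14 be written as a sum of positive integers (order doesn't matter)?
135

Pentagonal recurrence p(n) = p(n−1) + p(n−2) − p(n−5) − p(n−7) + …: p(14) = p(13) + p(12) − p(9) − p(7) + p(2) = 101 + 77 − 30 − 15 + 2 = 135.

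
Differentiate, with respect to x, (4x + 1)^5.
20(4x + 1)^4
Chain rule: 5(4x+1)^{4} × 4 = 20(4x+1)^{4}.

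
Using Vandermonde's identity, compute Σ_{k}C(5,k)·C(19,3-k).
2,024
= C(5+19,3) = C(24,3) = 2,024.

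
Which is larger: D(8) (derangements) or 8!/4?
D(8)

Working:
D(8) = (8-1)·[D(7) + D(6)] = 7·[1,854 + 265] = 14,833; 8!/4 = 40,320/4 = 10,080.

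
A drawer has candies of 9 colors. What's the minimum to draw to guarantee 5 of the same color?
37

Reasoning: Worst case: 4 of each = 36. One more: 37.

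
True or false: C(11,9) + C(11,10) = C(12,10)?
True

Solution: Pascal's identity C(n,k) + C(n,k+1) = C(n+1,k+1): 55 + 11 = 66 = C(12,10).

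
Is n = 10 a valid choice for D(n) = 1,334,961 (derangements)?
Yes
D(10) = (10-1)·[D(9) + D(8)] = 9·[133,496 + 14,833] = 1,334,961, which equals 1,334,961.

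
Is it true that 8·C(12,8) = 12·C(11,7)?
Absorption identity k·C(n,k) = n·C(n-1,k-1). LHS = 8·495 = 3,960; RHS = 12·330 = 3,960.
Final answer: True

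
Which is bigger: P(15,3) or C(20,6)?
P(15,3)=2,730, C(20,6)=38,760.

Answer: C(20,6)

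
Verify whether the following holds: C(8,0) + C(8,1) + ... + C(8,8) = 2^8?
True
Binomial theorem with x = y = 1: Σ C(8,i) = (1+1)^8 = 2^8 = 256. The statement holds.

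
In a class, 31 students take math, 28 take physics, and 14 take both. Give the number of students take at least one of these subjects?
|A∪B| = |A|+|B|-|A∩B| = 31+28-14 = 45.
Final answer: 45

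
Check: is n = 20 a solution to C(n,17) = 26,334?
No

Explanation: C(20,17) = 20·19·18·17·16·15·14·13·12·11·10·9·8·7·6·5·4/17! = 405,483,668,029,440,000/355,687,428,096,000 = 1,140, which does not equal 26,334.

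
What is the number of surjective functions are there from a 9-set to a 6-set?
1,905,120

Working:
Onto functions = 6! × S(9,6)
First compute S(9,6) via recurrence:
Using the Stirling recurrence: S(n,k) = k·S(n-1,k) + S(n-1,k-1)
S(9,6) = 6·S(8,6) + S(8,5)
         = 6·266 + 1050
         = 1596 + 1050
         = 2,646
Then: 720 × 2646 = 1,905,120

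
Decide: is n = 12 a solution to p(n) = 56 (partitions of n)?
No

Solution: Pentagonal recurrence p(n) = p(n−1) + p(n−2) − p(n−5) − p(n−7) + …: p(12) = p(11) + p(10) − p(7) − p(5) + p(0) = 56 + 42 − 15 − 7 + 1 = 77, which does not equal 56.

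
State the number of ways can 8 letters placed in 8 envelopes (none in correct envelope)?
14,833

Working:
Using D(n) = (n-1)[D(n-1) + D(n-2)]:
D(8) = (8-1) × [D(7) + D(6)]
      = 7 × [1854 + 265]
      = 7 × 2119
      = 14,833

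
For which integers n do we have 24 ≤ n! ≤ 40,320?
4, 5, 6, 7, 8

Reasoning: n! is strictly increasing; 4! = 24 and 8! = 40,320, so valid n = 4, 5, 6, 7, 8.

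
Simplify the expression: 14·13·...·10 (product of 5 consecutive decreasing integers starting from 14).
240,240
This is P(14,5) = 14!/(9)! = 240,240.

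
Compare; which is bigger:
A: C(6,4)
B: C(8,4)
B

Explanation: A=C(6,4)=15, B=C(8,4)=70.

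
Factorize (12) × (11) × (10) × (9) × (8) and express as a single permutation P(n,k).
Product of 5 consecutive descending integers starting at 12: P(12,5) = 12!/7! = 95,040.
Final answer: P(12,5) = 12!/(7)!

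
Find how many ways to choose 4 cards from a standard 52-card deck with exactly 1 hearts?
118,807

Reasoning: 13 hearts and 39 non-hearts: C(13,1) × C(39,3) = 13 × 9139 = 118,807.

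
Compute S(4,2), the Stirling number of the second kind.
7

Explanation: Using the Stirling recurrence: S(n,k) = k·S(n-1,k) + S(n-1,k-1)
S(4,2) = 2·S(3,2) + S(3,1)
         = 2·3 + 1
         = 6 + 1
         = 7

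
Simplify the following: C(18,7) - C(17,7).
12,376

Reasoning: C(18,7) - C(17,7) = C(17,6) = 12,376.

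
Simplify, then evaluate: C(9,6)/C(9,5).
2/3

Solution: C(n,k+1)/C(n,k) = (n−k)/(k+1). Here (9−5)/(5+1) = 4/6 = 2/3.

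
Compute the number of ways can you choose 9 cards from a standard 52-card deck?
C(52,9) = 3,679,075,400.

Answer: 3,679,075,400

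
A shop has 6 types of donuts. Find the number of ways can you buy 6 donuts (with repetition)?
Stars and bars: C(6+6-1, 6) = C(11, 6) = 462.

Answer: 462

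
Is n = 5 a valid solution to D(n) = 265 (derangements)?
No

Reasoning: D(5) = (5-1)·[D(4) + D(3)] = 4·[9 + 2] = 44, which does not equal 265.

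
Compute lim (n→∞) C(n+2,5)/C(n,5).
1

Both numerator and denominator grow as n^5/5! for large n, so the ratio → 1.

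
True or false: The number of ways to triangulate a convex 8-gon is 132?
True

Explanation: Triangulations of a convex 8-gon are counted by the Catalan number C_6: C_6 = C(12,6)/(6+1) = 924/7 = 132.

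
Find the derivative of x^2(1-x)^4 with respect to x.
2x^1(1-x)^4 - 4x^2(1-x)^3

Product rule: 2x^{1}(1-x)^{4} + x^2·(-4)(1-x)^{3}.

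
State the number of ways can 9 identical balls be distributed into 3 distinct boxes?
C(9+3-1, 3-1) = C(11, 2) = 55.
Final answer: 55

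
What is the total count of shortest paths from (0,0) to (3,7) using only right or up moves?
120

Working:
Choose 3 rights from 10 moves: C(10,3) = 120.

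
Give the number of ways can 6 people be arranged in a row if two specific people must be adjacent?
240

Solution: Treat pair as unit: (6-1)! arrangements × 2 internal orders = 240.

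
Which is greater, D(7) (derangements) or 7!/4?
D(7)

Solution: D(7) = (7-1)·[D(6) + D(5)] = 6·[265 + 44] = 1,854; 7!/4 = 5,040/4 = 1,260.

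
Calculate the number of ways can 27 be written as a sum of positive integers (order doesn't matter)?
3,010

Pentagonal recurrence p(n) = p(n−1) + p(n−2) − p(n−5) − p(n−7) + …: p(27) = p(26) + p(25) − p(22) − p(20) + p(15) + p(12) − p(5) − p(1) = 2,436 + 1,958 − 1,002 − 627 + 176 + 77 − 7 − 1 = 3,010.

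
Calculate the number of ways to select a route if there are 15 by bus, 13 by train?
28

Reasoning: By the addition principle: 15 + 13 = 28.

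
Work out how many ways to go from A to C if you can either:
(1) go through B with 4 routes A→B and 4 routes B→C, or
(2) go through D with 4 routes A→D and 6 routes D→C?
Route via B: 4×4=16. Route via D: 4×6=24. Total: 40.

Answer: 40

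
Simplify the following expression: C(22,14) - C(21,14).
203,490

Explanation: C(22,14) - C(21,14) = C(21,13) = 203,490.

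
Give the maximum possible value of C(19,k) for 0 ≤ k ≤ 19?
Maximum at k = 9 or k = 10: C(19,9) = 92,378.

Answer: 92,378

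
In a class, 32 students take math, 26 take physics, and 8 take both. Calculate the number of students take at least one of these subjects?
50

Solution: |A∪B| = |A|+|B|-|A∩B| = 32+26-8 = 50.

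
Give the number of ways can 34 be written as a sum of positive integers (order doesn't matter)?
Pentagonal recurrence p(n) = p(n−1) + p(n−2) − p(n−5) − p(n−7) + …: p(34) = p(33) + p(32) − p(29) − p(27) + p(22) + p(19) − p(12) − p(8) = 10,143 + 8,349 − 4,565 − 3,010 + 1,002 + 490 − 77 − 22 = 12,310.
Final answer: 12,310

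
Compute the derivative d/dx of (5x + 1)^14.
70(5x + 1)^13

Reasoning: Chain rule: 14(5x+1)^{13} × 5 = 70(5x+1)^{13}.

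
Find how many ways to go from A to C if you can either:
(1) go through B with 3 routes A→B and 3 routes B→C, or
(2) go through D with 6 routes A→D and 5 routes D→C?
39

Reasoning: Route via B: 3×3=9. Route via D: 6×5=30. Total: 39.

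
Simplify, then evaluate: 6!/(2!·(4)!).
15

Working:
This is C(6,2) = 15.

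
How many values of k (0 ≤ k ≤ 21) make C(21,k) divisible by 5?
Checking C(21,k) mod 5 for k = 0..21: divisible at k = 2, 3, 4, 7, 8, 9, 12, 13, 14, 17, 18, 19. That's 12 values.
Final answer: 12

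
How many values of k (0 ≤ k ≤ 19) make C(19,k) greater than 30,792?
6

Working:
Row 19 is unimodal and symmetric about k=19/2. C(19,6)=27,132 ≤ 30,792; C(19,7)=50,388 > 30,792; by symmetry C(19,k) > 30,792 for k = 7..12. That's 12 - 7 + 1 = 6 values.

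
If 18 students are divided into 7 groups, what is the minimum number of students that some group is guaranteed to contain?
3

Reasoning: Pigeonhole: ⌈18/7⌉ = 3.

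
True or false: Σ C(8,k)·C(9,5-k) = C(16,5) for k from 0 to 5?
False

Solution: Vandermonde's identity gives C(17,5) = 6,188; RHS C(16,5) = 4,368.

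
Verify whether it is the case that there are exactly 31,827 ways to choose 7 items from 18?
False

C(18,7) = 31,824 ≠ 31827.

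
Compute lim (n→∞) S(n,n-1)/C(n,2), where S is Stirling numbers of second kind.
1

S(n,n-1) = C(n,2), so the limit is 1.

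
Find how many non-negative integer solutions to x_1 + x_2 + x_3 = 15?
136

Working:
C(15+3-1, 3-1) = 136.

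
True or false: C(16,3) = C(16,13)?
True

Explanation: C(16,3) = C(16,16-3) by the symmetry property; both equal 560.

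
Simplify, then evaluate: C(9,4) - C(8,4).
56

Explanation: C(9,4) - C(8,4) = C(8,3) = 56.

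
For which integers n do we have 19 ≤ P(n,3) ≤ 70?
4, 5

Solution: P(3,3)=6; P(4,3)=24; P(5,3)=60; P(6,3)=120. So valid n = 4, 5.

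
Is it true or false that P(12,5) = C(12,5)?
False

Solution: P(12,5) = 95,040 but C(12,5) = 792; they differ by a factor of 5! = 120, so the statement does not hold.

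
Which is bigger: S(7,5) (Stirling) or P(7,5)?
P(7,5)

Explanation: S(7,5) = 5·S(6,5) + S(6,4) = 5·15 + 65 = 140; P(7,5) = 2,520.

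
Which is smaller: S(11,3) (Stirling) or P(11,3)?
P(11,3)
S(11,3) = 3·S(10,3) + S(10,2) = 3·9,330 + 511 = 28,501; P(11,3) = 990.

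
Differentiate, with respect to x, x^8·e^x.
(8x^7 + x^8)e^x

Product rule: d/dx[x^8]·e^x + x^8·d/dx[e^x] = 8x^{7}e^x + x^8e^x.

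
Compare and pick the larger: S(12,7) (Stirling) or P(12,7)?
S(12,7) = 7·S(11,7) + S(11,6) = 7·63,987 + 179,487 = 627,396; P(12,7) = 3,991,680.

Answer: P(12,7)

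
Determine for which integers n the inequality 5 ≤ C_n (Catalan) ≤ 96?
3, 4, 5

Working:
C_2=2; C_3=5; C_4=14; C_5=42; C_6=132. So valid n = 3, 4, 5.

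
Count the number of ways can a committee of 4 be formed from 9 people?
126

Reasoning: C(9,4) = 9! / (4! × (9-4)!)
         = 9! / (4! × 5!)
         = 126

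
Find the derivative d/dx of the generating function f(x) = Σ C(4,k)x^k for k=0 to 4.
Σ k·C(4,k)x^(k-1) for k=1 to 4

Explanation: Term-by-term differentiation gives Σ k·C(4,k)x^{k-1} for k=1 to 4.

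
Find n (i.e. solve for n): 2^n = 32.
5
2^5 = 32, so n = 5.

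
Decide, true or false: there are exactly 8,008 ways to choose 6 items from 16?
True

Reasoning: C(16,6) = 8,008.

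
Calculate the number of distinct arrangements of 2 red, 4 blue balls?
Multinomial: 6!/(2! × 4!) = 15.
Final answer: 15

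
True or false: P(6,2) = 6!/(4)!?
True

Explanation: Permutation formula P(n,k) = n!/(n-k)!: 6!/4! = 720/24 = 30 = P(6,2). The statement holds.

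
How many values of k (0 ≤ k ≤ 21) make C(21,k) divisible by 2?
14

Reasoning: Checking C(21,k) mod 2 for k = 0..21: divisible at k = 2, 3, 6, 7, 8, 9, 10, 11, 12, 13, 14, 15, 18, 19. That's 14 values.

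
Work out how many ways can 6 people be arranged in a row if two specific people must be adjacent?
Treat pair as unit: (6-1)! arrangements × 2 internal orders = 240.
Final answer: 240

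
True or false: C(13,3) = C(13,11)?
False

Solution: C(13,3) = 286 but C(13,11) = 78; symmetry gives C(13,3) = C(13,10), not C(13,11).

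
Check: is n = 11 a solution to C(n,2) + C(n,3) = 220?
C(11,2) + C(11,3) = 55 + 165 = 220, which equals 220.

Answer: Yes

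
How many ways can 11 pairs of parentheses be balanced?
58,786
Using the Catalan number formula: C_n = C(2n, n) / (n+1)
C_11 = C(22, 11) / (11+1)
     = 705432 / 12
     = 58,786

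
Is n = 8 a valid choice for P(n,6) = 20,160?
Yes
P(8,6) = 8·7·6·5·4·3 = 20,160, which equals 20,160.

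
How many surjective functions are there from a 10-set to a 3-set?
55,980

Onto functions = 3! × S(10,3)
First compute S(10,3) via recurrence:
Using the Stirling recurrence: S(n,k) = k·S(n-1,k) + S(n-1,k-1)
S(10,3) = 3·S(9,3) + S(9,2)
         = 3·3025 + 255
         = 9075 + 255
         = 9,330
Then: 6 × 9330 = 55,980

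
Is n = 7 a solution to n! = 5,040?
Yes

Reasoning: 7! = 7·6! = 7·720 = 5,040, which equals 5,040.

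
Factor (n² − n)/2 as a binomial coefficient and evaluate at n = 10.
C(n,2); C(10,2) = 45

Explanation: (n² − n)/2 = n(n−1)/2 = C(n,2). At n = 10: C(10,2) = 45.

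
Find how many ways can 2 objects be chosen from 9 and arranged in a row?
72
P(9,2) = 9!/(9-2)! = 72.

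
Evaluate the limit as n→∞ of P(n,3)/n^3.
P(n,3) = n(n-1)(n-2) ≈ n^3 for large n. Limit = 1.
Final answer: 1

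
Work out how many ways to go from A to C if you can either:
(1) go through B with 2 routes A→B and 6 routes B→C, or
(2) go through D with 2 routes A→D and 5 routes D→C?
22
Route via B: 2×6=12. Route via D: 2×5=10. Total: 22.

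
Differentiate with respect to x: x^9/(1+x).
Quotient rule: [9x^{8}(1+x) - x^9]/(1+x)².
Final answer: (9x^8(1+x) - x^9)/(1+x)²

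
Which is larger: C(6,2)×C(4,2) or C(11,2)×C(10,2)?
C(11,2)×C(10,2)
C(6,2)×C(4,2)=90, C(11,2)×C(10,2)=2,475.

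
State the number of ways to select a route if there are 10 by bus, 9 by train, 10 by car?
29

By the addition principle: 10 + 9 + 10 = 29.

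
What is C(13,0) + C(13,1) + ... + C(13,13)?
8,192

Reasoning: Sum of binomial coefficients = 2^13 = 8,192.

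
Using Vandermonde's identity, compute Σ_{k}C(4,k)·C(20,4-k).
= C(4+20,4) = C(24,4) = 10,626.

Answer: 10,626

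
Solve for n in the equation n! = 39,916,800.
11

n! is strictly increasing. 9! = 362,880, 10! = 3,628,800, 11! = 39,916,800 ✓. So n = 11.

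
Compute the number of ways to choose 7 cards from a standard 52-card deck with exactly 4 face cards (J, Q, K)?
4,890,600
12 face cards and 40 non-face cards: C(12,4) × C(40,3) = 495 × 9,880 = 4,890,600.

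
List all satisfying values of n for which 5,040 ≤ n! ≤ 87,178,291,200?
7, 8, 9, 10, 11, 12, 13, 14

Explanation: n! is strictly increasing; 7! = 5,040 and 14! = 87,178,291,200, so valid n = 7, 8, 9, 10, 11, 12, 13, 14.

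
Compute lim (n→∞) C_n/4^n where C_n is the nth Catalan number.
0

Reasoning: C_n ~ 4^n/(n^(3/2)√π), so n^0·C_n/4^n ~ n^(0 − 3/2)/√π → 0.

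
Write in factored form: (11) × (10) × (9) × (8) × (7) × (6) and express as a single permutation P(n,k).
P(11,6) = 11!/(5)!

Reasoning: Product of 6 consecutive descending integers starting at 11: P(11,6) = 11!/5! = 332,640.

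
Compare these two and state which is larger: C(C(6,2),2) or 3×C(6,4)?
C(C(6,2),2)

Explanation: C(C(6,2),2)=105, 3×C(6,4)=45.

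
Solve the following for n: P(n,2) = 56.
P(n,2) = n(n−1) is increasing in n; n(n−1) ≈ (n−0.5)^2 = 56 gives n ≈ 8.0. Check: P(6,2) = 30, P(7,2) = 42, P(8,2) = 56 ✓. So n = 8.
Final answer: 8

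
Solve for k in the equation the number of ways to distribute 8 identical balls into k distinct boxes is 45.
3

Reasoning: Stars and bars: the count is C(8+k−1, k−1), increasing in k. k=2: C(9,1) = 9, k=3: C(10,2) = 45 ✓. So k = 3.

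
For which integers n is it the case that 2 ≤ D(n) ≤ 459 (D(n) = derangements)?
3, 4, 5, 6

Explanation: Using D(n) = (n−1)[D(n−1) + D(n−2)] with D(1)=0, D(2)=1: D(2)=1; D(3)=2; D(4)=9; D(5)=44; D(6)=265; D(7)=1,854. So valid n = 3, 4, 5, 6.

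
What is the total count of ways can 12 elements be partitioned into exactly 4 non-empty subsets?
611,501

This equals S(12,4), the Stirling number of the 2nd kind.
Using the Stirling recurrence: S(n,k) = k·S(n-1,k) + S(n-1,k-1)
S(12,4) = 4·S(11,4) + S(11,3)
         = 4·145750 + 28501
         = 583000 + 28501
         = 611,501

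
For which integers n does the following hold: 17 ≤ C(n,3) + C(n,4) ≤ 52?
6

Explanation: C(5,3)+C(5,4)=15; C(6,3)+C(6,4)=35; C(7,3)+C(7,4)=70. So valid n = 6.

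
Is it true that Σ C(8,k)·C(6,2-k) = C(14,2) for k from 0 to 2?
True

Reasoning: Vandermonde's identity gives C(14,2) = 91; RHS C(14,2) = 91.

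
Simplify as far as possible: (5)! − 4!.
96

(5)! − 4! = (5)·4! − 4! = (5−1)·4! = 4·4! = 96.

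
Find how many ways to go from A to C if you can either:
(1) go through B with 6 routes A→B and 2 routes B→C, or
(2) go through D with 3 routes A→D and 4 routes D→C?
24

Working:
Route via B: 6×2=12. Route via D: 3×4=12. Total: 24.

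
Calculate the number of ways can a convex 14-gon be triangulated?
Using the Catalan number formula: C_n = C(2n, n) / (n+1)
C_12 = C(24, 12) / (12+1)
     = 2704156 / 13
     = 208,012

Answer: 208,012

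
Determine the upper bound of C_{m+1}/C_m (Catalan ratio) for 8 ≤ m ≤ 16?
11/3

Solution: C_{m+1}/C_m = 2(2m+1)/(m+2), which increases with m. Maximum at m = 16: 2·33/18 = 11/3.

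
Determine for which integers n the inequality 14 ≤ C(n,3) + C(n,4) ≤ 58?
5, 6

Explanation: C(4,3)+C(4,4)=5; C(5,3)+C(5,4)=15; C(6,3)+C(6,4)=35; C(7,3)+C(7,4)=70. So valid n = 5, 6.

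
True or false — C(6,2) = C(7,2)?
False

Working:
LHS = C(6,2) = 15; RHS = C(7,2) = 21. 15 ≠ 21, so the statement does not hold.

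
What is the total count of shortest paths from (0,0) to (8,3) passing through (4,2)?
75

Solution: To (4,2): C(6,4)=15. From there: C(5,4)=5. Total: 75.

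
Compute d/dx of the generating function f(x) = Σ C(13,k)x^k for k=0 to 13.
Term-by-term differentiation gives Σ k·C(13,k)x^{k-1} for k=1 to 13.

Answer: Σ k·C(13,k)x^(k-1) for k=1 to 13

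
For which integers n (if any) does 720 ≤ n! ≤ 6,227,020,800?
6, 7, 8, 9, 10, 11, 12, 13

n! is strictly increasing; 6! = 720 and 13! = 6,227,020,800, so valid n = 6, 7, 8, 9, 10, 11, 12, 13.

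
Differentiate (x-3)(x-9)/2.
(2x - 12)/2

Solution: d/dx[(x-3)(x-9)] = (x-9) + (x-3) = 2x - 12. Dividing by 2 gives (2x - 12)/2.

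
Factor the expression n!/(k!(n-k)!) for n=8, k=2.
C(8,2) = 28

Reasoning: This is the binomial coefficient C(8,2) = 28.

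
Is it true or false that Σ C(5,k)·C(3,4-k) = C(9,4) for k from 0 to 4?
False

Solution: Vandermonde's identity gives C(8,4) = 70; RHS C(9,4) = 126.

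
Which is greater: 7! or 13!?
13!
7!=5,040, 13!=6,227,020,800. 13! > 7!.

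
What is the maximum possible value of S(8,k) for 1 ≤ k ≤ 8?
1,701

Reasoning: Row S(8,k) for k = 1..8 (via S(n,k) = k·S(n−1,k) + S(n−1,k−1)): 1, 127, 966, 1,701, 1,050, 266, 28, 1. The row is unimodal; maximum at k = 4: 1,701.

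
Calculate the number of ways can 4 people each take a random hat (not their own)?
Using D(n) = (n-1)[D(n-1) + D(n-2)]:
D(4) = (4-1) × [D(3) + D(2)]
      = 3 × [2 + 1]
      = 3 × 3
      = 9

Answer: 9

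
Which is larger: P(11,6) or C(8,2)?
P(11,6)

Solution: P(11,6)=332,640, C(8,2)=28.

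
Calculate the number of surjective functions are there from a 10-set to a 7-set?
29,635,200

Working:
Onto functions = 7! × S(10,7)
First compute S(10,7) via recurrence:
Using the Stirling recurrence: S(n,k) = k·S(n-1,k) + S(n-1,k-1)
S(10,7) = 7·S(9,7) + S(9,6)
         = 7·462 + 2646
         = 3234 + 2646
         = 5,880
Then: 5040 × 5880 = 29,635,200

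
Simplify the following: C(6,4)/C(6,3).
3/4

Reasoning: C(n,k+1)/C(n,k) = (n−k)/(k+1). Here (6−3)/(3+1) = 3/4 = 3/4.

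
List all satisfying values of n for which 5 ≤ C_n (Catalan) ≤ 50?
3, 4, 5
C_2=2; C_3=5; C_4=14; C_5=42; C_6=132. So valid n = 3, 4, 5.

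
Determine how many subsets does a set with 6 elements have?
64

Each element can be included or excluded: 2^6 = 64.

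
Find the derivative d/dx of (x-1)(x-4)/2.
d/dx[(x-1)(x-4)] = (x-4) + (x-1) = 2x - 5. Dividing by 2 gives (2x - 5)/2.
Final answer: (2x - 5)/2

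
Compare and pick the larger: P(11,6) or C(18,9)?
P(11,6)
P(11,6)=332,640, C(18,9)=48,620.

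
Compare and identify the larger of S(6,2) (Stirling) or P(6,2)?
S(6,2) = 2·S(5,2) + S(5,1) = 2·15 + 1 = 31; P(6,2) = 30.

Answer: S(6,2)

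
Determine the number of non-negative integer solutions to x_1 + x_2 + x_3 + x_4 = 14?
680

Working:
C(14+4-1, 4-1) = 680.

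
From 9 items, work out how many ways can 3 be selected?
84

Explanation: C(9,3) = 9! / (3! × (9-3)!)
         = 9! / (3! × 6!)
         = 84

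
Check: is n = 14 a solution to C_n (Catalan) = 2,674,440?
Yes

Solution: C_14 = C(28,14)/(14+1) = 40,116,600/15 = 2,674,440, which equals 2,674,440.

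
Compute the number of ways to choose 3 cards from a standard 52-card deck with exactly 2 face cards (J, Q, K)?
2,640

Working:
12 face cards and 40 non-face cards: C(12,2) × C(40,1) = 66 × 40 = 2,640.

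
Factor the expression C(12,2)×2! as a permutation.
P(12,2)

Solution: C(12,2)×2! = [12!/(2!(10)!)]×2! = 12!/(10)! = P(12,2) = 132.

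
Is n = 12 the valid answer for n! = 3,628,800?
12! = 12·11! = 12·39,916,800 = 479,001,600, which does not equal 3,628,800.

Answer: No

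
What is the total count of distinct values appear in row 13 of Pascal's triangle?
Row 13 has entries C(13,0)..C(13,13); by symmetry C(13,k)=C(13,13-k), giving 7 distinct values.
Final answer: 7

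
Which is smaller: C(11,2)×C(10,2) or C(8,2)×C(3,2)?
C(8,2)×C(3,2)

Reasoning: C(11,2)×C(10,2)=2,475, C(8,2)×C(3,2)=84.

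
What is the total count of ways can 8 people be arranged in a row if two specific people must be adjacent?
Treat pair as unit: (8-1)! arrangements × 2 internal orders = 10,080.

Answer: 10,080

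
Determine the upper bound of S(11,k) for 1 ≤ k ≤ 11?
246,730

Solution: Row S(11,k) for k = 1..11 (via S(n,k) = k·S(n−1,k) + S(n−1,k−1)): 1, 1,023, 28,501, 145,750, 246,730, 179,487, 63,987, 11,880, 1,155, 55, 1. The row is unimodal; maximum at k = 5: 246,730.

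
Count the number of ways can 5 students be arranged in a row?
Arrangements of 5 distinct objects: 5! = 120.
Final answer: 120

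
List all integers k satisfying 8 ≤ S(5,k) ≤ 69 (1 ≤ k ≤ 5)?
2, 3, 4

Reasoning: S(5,1)=1; S(5,2)=15; S(5,3)=25; S(5,4)=10; S(5,5)=1. So valid k = 2, 3, 4.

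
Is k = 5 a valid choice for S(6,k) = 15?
Yes

Explanation: S(6,5) = 5·S(5,5) + S(5,4) = 5·1 + 10 = 15, which equals 15.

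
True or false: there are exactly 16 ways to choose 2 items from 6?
C(6,2) = 15 ≠ 16.

Answer: False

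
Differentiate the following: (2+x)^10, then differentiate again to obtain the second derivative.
90(2+x)^8

First derivative: 10(2+x)^{9}. Second derivative: 10·9·(2+x)^{8} = 90(2+x)^{8}.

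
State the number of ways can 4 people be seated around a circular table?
6

Explanation: Circular arrangements: (4-1)! = 6.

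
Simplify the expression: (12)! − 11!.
439,084,800
(12)! − 11! = (12)·11! − 11! = (12−1)·11! = 11·11! = 439,084,800.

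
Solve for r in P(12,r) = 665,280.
6

Working:
P(12,r) = 12·11·…·(12−r+1), a product of r factors. Multiplying down from 12: 12 = 12; 12·11 = 132; 12·11·10 = 1,320; 12·11·10·9 = 11,880; 12·11·10·9·8 = 95,040; 12·11·10·9·8·7 = 665,280 ✓ (6 factors). So r = 6.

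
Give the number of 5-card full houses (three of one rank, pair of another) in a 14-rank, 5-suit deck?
18,200

Solution: Triple rank: 14. Triple suits: C(5,3)=10. Pair rank: 13. Pair suits: C(5,2)=10. Total: 18,200.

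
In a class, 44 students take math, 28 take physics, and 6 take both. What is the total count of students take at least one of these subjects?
66

Solution: |A∪B| = |A|+|B|-|A∩B| = 44+28-6 = 66.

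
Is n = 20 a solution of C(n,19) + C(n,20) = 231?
C(20,19) + C(20,20) = 20 + 1 = 21, which does not equal 231.

Answer: No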